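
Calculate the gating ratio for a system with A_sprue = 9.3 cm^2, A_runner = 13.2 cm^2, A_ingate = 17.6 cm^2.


Sprue:Runner:Ingate = 1 : 13.2/9.3 : 17.6/9.3 = 1:1.42:1.89

1:1.42:1.89


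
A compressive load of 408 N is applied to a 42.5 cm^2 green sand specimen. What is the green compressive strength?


Formula: Compressive Strength = Force / Area
Strength = 408 N / 42.5 cm^2 = 9.6000 N/cm^2


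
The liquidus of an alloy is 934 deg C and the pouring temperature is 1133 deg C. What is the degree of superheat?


Formula: Superheat = T_pour - T_melt
Superheat = 1133 - 934 = 199 deg C

Answer: 199 deg C


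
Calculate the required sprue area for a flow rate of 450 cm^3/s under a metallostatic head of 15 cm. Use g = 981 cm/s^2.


Formula: v = sqrt(2*g*h), A = Q/v
Velocity: v = sqrt(2 * 981 * 15) = sqrt(29430) = 171.5517 cm/s
Sprue area: A = Q / v = 450 / 171.5517 = 2.6231 cm^2

Answer: 2.6231 cm^2


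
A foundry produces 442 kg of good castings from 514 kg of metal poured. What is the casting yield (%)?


Formula: Casting Yield = (W_good / W_total) * 100
Yield = (442 kg / 514 kg) * 100 = 85.9922%

85.9922%


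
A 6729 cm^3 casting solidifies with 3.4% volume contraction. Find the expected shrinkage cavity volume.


Formula: V_shrink = V_casting * shrinkage_pct / 100
V_shrink = 6729 cm^3 * 3.4 / 100 = 228.7860 cm^3

Final answer: 228.7860 cm^3


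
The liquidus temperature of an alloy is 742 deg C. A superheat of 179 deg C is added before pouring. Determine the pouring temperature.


Formula: T_pour = T_melt + Superheat
T_pour = 742 + 179 = 921 deg C


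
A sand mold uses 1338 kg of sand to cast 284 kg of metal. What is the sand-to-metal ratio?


Formula: Sand-to-Metal Ratio = W_sand / W_metal
Ratio = 1338 kg / 284 kg = 4.7113

4.7113


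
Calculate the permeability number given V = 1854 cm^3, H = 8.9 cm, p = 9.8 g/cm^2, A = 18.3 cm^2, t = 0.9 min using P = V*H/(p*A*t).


Formula: Permeability Number P = (V * H) / (p * A * t)
Numerator: V * H = 1854 * 8.9 = 16500.6
Denominator: p * A * t = 9.8 * 18.3 * 0.9 = 161.406
P = 16500.6 / 161.406 = 102.2304


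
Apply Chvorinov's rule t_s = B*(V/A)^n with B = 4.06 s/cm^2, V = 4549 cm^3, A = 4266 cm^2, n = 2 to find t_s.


Formula: t_s = B * (V/A)^n  (Chvorinov's rule, n=2)
Modulus M = V/A = 4549/4266 = 1.066338 cm
M^2 = 1.066338^2 = 1.137077 cm^2
t_s = 4.06 * 1.137077 = 4.6165 s

Answer: 4.6165 s


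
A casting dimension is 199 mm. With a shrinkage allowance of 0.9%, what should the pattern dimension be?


Formula: L_pattern = L_casting * (1 + shrinkage_rate/100)
Shrinkage factor = 1 + 0.9/100 = 1.009
L_pattern = 199 mm * 1.009 = 200.7910 mm


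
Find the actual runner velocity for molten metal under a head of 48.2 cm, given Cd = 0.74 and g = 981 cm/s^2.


Formula: v = Cd * sqrt(2 * g * h)  (Torricelli with discharge coefficient)
2*g*h = 2 * 981 * 48.2 = 94568.4 cm^2/s^2
sqrt(94568.4) = 307.51976 cm/s
v = 0.74 * 307.51976 = 227.5646 cm/s

Answer: 227.5646 cm/s


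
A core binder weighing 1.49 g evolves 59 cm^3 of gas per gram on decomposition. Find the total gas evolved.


Formula: V_gas = W_binder * gas_evolution_rate
V = 1.49 g * 59 cm^3/g = 87.9100 cm^3

Answer: 87.9100 cm^3


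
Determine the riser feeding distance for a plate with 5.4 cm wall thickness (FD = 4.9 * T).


Formula: FD = 4.9 * T  (riser feeding-distance rule)
FD = 4.9 * 5.4 cm = 26.4600 cm

Answer: 26.4600 cm


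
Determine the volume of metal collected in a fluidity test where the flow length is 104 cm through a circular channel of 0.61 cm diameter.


Formula: V = pi * (d/2)^2 * L  (cylinder volume)
Radius = 0.61/2 = 0.305 cm
V = pi * 0.305^2 * 104 = 30.3937 cm^3

30.3937 cm^3


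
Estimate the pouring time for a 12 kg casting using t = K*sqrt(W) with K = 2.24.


Formula: t = K * sqrt(W)
sqrt(W) = sqrt(12) = 3.46410
t = 2.24 * 3.46410 = 7.7596 s


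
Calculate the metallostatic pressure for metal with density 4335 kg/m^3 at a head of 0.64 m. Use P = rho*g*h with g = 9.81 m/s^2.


Formula: P = rho * g * h
rho * g = 4335 * 9.81 = 42526.35 N/m^3
P = 42526.35 * 0.64 = 27216.8640 Pa


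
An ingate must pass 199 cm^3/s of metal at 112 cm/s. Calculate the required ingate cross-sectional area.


Formula: A_ingate = Q / v  (continuity equation)
A = 199 cm^3/s / 112 cm/s = 1.7768 cm^2


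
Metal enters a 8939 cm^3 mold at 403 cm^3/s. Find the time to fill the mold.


Formula: t_fill = V_mold / Q_flow
t = 8939 cm^3 / 403 cm^3/s = 22.1811 s

Answer: 22.1811 s


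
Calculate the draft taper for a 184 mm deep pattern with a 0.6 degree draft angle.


Formula: taper = depth * tan(draft_angle)
tan(0.6 deg) = 0.0104724
taper = 184 mm * 0.0104724 = 1.9269 mm


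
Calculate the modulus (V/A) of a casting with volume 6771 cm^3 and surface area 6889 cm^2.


Formula: Casting Modulus M = V / A
M = 6771 cm^3 / 6889 cm^2 = 0.9829 cm


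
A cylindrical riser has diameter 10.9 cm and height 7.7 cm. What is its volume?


Formula: V = pi * (D/2)^2 * H  (cylinder volume)
Radius = D/2 = 10.9/2 = 5.45 cm
V = pi * 5.45^2 * 7.7 = 718.5113 cm^3

718.5113 cm^3


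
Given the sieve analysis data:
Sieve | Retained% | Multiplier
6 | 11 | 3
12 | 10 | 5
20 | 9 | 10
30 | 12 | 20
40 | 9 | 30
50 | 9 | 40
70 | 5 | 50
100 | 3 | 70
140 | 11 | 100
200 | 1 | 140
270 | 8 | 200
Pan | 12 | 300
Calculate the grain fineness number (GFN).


Formula: GFN = sum(pct * multiplier) / sum(pct)
sum(pct * multiplier) = 7943
sum(pct) = 100
GFN = 7943 / 100 = 79.43

Answer: 79.43


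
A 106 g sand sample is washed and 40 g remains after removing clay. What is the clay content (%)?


Formula: Clay% = (W_total - W_washed) / W_total * 100
Clay mass = 106 - 40 = 66 g
Clay% = 66 / 106 * 100 = 62.2642%

62.2642%


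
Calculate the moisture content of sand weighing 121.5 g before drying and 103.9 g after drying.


Formula: MC = (W_wet - W_dry) / W_wet * 100
Water mass = 121.5 - 103.9 = 17.6 g
MC = 17.6 / 121.5 * 100 = 14.4856%


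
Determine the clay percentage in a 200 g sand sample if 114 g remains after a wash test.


Formula: Clay% = (W_total - W_washed) / W_total * 100
Clay mass = 200 - 114 = 86 g
Clay% = 86 / 200 * 100 = 43.0000%

Answer: 43.0000%


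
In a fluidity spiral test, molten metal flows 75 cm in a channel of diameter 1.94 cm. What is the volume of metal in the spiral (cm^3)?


Formula: V = pi * (d/2)^2 * L  (cylinder volume)
Radius = 1.94/2 = 0.97 cm
V = pi * 0.97^2 * 75 = 221.6943 cm^3


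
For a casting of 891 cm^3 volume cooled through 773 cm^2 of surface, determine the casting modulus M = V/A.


Formula: Casting Modulus M = V / A
M = 891 cm^3 / 773 cm^2 = 1.1527 cm


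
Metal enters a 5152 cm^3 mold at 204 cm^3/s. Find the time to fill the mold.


Formula: t_fill = V_mold / Q_flow
t = 5152 cm^3 / 204 cm^3/s = 25.2549 s

Final answer: 25.2549 s


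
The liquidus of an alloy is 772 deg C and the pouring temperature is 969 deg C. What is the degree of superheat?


Formula: Superheat = T_pour - T_melt
Superheat = 969 - 772 = 197 deg C

Answer: 197 deg C


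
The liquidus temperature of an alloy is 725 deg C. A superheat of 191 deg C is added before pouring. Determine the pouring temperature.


Formula: T_pour = T_melt + Superheat
T_pour = 725 + 191 = 916 deg C

916 deg C


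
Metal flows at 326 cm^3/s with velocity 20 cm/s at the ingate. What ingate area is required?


Formula: A_ingate = Q / v  (continuity equation)
A = 326 cm^3/s / 20 cm/s = 16.3000 cm^2

Answer: 16.3000 cm^2


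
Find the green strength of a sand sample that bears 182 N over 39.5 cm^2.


Formula: Compressive Strength = Force / Area
Strength = 182 N / 39.5 cm^2 = 4.6076 N/cm^2

4.6076 N/cm^2


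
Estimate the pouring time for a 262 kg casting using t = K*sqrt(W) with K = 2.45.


Formula: t = K * sqrt(W)
sqrt(W) = sqrt(262) = 16.18641
t = 2.45 * 16.18641 = 39.6567 s


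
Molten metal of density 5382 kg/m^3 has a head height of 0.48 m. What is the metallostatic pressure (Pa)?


Formula: P = rho * g * h
rho * g = 5382 * 9.81 = 52797.42 N/m^3
P = 52797.42 * 0.48 = 25342.7616 Pa

Final answer: 25342.7616 Pa


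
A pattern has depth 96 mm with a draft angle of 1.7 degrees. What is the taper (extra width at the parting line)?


Formula: taper = depth * tan(draft_angle)
tan(1.7 deg) = 0.0296793
taper = 96 mm * 0.0296793 = 2.8492 mm


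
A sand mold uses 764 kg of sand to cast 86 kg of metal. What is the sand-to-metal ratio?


Formula: Sand-to-Metal Ratio = W_sand / W_metal
Ratio = 764 kg / 86 kg = 8.8837

8.8837


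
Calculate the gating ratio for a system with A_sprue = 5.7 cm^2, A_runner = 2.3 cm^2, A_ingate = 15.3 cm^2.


Sprue:Runner:Ingate = 1 : 2.3/5.7 : 15.3/5.7 = 1:0.40:2.68

Final answer: 1:0.40:2.68


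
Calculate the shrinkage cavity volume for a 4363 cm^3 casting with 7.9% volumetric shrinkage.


Formula: V_shrink = V_casting * shrinkage_pct / 100
V_shrink = 4363 cm^3 * 7.9 / 100 = 344.6770 cm^3


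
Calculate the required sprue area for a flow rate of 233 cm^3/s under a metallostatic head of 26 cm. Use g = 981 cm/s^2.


Formula: v = sqrt(2*g*h), A = Q/v
Velocity: v = sqrt(2 * 981 * 26) = sqrt(51012) = 225.8584 cm/s
Sprue area: A = Q / v = 233 / 225.8584 = 1.0316 cm^2

1.0316 cm^2


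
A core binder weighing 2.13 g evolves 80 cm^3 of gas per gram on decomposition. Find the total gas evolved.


Formula: V_gas = W_binder * gas_evolution_rate
V = 2.13 g * 80 cm^3/g = 170.4000 cm^3


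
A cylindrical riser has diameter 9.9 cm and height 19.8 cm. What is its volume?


Formula: V = pi * (D/2)^2 * H  (cylinder volume)
Radius = D/2 = 9.9/2 = 4.95 cm
V = pi * 4.95^2 * 19.8 = 1524.1421 cm^3

Answer: 1524.1421 cm^3


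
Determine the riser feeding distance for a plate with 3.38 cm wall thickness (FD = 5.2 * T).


Formula: FD = 5.2 * T  (riser feeding-distance rule)
FD = 5.2 * 3.38 cm = 17.5760 cm

17.5760 cm


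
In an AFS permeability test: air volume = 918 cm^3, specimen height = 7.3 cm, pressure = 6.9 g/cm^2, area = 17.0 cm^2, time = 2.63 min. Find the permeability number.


Formula: Permeability Number P = (V * H) / (p * A * t)
Numerator: V * H = 918 * 7.3 = 6701.4
Denominator: p * A * t = 6.9 * 17.0 * 2.63 = 308.499
P = 6701.4 / 308.499 = 21.7226

Answer: 21.7226


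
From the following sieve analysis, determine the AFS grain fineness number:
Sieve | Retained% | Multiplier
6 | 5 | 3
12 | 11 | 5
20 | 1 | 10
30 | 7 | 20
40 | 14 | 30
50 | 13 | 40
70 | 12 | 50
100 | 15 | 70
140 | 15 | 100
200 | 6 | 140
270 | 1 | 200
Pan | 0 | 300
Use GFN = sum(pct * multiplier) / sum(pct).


Formula: GFN = sum(pct * multiplier) / sum(pct)
sum(pct * multiplier) = 5350
sum(pct) = 100
GFN = 5350 / 100 = 53.50

53.50


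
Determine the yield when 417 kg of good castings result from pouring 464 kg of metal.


Formula: Casting Yield = (W_good / W_total) * 100
Yield = (417 kg / 464 kg) * 100 = 89.8707%

Answer: 89.8707%


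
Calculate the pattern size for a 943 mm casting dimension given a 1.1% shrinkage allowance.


Formula: L_pattern = L_casting * (1 + shrinkage_rate/100)
Shrinkage factor = 1 + 1.1/100 = 1.011
L_pattern = 943 mm * 1.011 = 953.3730 mm

Final answer: 953.3730 mm


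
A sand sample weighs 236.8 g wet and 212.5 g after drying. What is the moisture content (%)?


Formula: MC = (W_wet - W_dry) / W_wet * 100
Water mass = 236.8 - 212.5 = 24.3 g
MC = 24.3 / 236.8 * 100 = 10.2618%


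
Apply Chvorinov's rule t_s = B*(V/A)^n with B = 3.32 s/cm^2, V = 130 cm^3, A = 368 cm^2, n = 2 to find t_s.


Formula: t_s = B * (V/A)^n  (Chvorinov's rule, n=2)
Modulus M = V/A = 130/368 = 0.353261 cm
M^2 = 0.353261^2 = 0.124793 cm^2
t_s = 3.32 * 0.124793 = 0.4143 s

Final answer: 0.4143 s


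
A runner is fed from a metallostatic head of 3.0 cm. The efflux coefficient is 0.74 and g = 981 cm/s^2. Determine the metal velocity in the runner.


Formula: v = Cd * sqrt(2 * g * h)  (Torricelli with discharge coefficient)
2*g*h = 2 * 981 * 3.0 = 5886.0 cm^2/s^2
sqrt(5886.0) = 76.72027 cm/s
v = 0.74 * 76.72027 = 56.7730 cm/s

Answer: 56.7730 cm/s


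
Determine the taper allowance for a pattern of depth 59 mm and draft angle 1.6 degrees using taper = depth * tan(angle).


Formula: taper = depth * tan(draft_angle)
tan(1.6 deg) = 0.0279325
taper = 59 mm * 0.0279325 = 1.6480 mm

Final answer: 1.6480 mm


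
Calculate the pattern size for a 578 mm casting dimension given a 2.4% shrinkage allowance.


Formula: L_pattern = L_casting * (1 + shrinkage_rate/100)
Shrinkage factor = 1 + 2.4/100 = 1.024
L_pattern = 578 mm * 1.024 = 591.8720 mm

Answer: 591.8720 mm


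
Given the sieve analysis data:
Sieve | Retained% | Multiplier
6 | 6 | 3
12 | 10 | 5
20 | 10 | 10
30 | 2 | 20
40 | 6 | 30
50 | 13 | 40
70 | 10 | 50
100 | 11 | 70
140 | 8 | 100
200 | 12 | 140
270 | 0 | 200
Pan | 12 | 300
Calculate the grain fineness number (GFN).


Formula: GFN = sum(pct * multiplier) / sum(pct)
sum(pct * multiplier) = 8258
sum(pct) = 100
GFN = 8258 / 100 = 82.58

Answer: 82.58


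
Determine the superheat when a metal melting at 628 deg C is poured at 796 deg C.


Formula: Superheat = T_pour - T_melt
Superheat = 796 - 628 = 168 deg C

Final answer: 168 deg C


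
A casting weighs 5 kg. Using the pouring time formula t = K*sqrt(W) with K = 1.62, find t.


Formula: t = K * sqrt(W)
sqrt(W) = sqrt(5) = 2.23607
t = 1.62 * 2.23607 = 3.6224 s

Final answer: 3.6224 s


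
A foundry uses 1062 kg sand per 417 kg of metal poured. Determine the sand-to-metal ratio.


Formula: Sand-to-Metal Ratio = W_sand / W_metal
Ratio = 1062 kg / 417 kg = 2.5468

2.5468


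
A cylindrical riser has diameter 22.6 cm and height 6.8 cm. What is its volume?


Formula: V = pi * (D/2)^2 * H  (cylinder volume)
Radius = D/2 = 22.6/2 = 11.3 cm
V = pi * 11.3^2 * 6.8 = 2727.8198 cm^3

Answer: 2727.8198 cm^3


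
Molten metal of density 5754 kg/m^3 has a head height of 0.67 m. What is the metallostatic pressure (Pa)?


Formula: P = rho * g * h
rho * g = 5754 * 9.81 = 56446.74 N/m^3
P = 56446.74 * 0.67 = 37819.3158 Pa


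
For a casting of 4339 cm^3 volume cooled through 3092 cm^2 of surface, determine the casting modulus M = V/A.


Formula: Casting Modulus M = V / A
M = 4339 cm^3 / 3092 cm^2 = 1.4033 cm


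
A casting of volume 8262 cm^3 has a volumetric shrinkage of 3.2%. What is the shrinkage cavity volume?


Formula: V_shrink = V_casting * shrinkage_pct / 100
V_shrink = 8262 cm^3 * 3.2 / 100 = 264.3840 cm^3


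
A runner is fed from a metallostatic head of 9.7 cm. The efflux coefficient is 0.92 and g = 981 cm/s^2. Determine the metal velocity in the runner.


Formula: v = Cd * sqrt(2 * g * h)  (Torricelli with discharge coefficient)
2*g*h = 2 * 981 * 9.7 = 19031.4 cm^2/s^2
sqrt(19031.4) = 137.95434 cm/s
v = 0.92 * 137.95434 = 126.9180 cm/s

Answer: 126.9180 cm/s


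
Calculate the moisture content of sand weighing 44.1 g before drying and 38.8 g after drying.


Formula: MC = (W_wet - W_dry) / W_wet * 100
Water mass = 44.1 - 38.8 = 5.3 g
MC = 5.3 / 44.1 * 100 = 12.0181%


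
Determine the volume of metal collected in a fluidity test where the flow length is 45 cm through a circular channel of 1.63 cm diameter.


Formula: V = pi * (d/2)^2 * L  (cylinder volume)
Radius = 1.63/2 = 0.815 cm
V = pi * 0.815^2 * 45 = 93.9026 cm^3

Answer: 93.9026 cm^3


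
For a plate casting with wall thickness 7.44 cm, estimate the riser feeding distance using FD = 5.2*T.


Formula: FD = 5.2 * T  (riser feeding-distance rule)
FD = 5.2 * 7.44 cm = 38.6880 cm

Final answer: 38.6880 cm


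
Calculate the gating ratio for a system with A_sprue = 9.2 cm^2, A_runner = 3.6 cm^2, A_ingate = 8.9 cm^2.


Sprue:Runner:Ingate = 1 : 3.6/9.2 : 8.9/9.2 = 1:0.39:0.97

1:0.39:0.97


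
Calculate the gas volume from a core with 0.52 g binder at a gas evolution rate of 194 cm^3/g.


Formula: V_gas = W_binder * gas_evolution_rate
V = 0.52 g * 194 cm^3/g = 100.8800 cm^3

100.8800 cm^3


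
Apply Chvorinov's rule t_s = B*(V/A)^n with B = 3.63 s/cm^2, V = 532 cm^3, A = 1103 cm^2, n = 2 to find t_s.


Formula: t_s = B * (V/A)^n  (Chvorinov's rule, n=2)
Modulus M = V/A = 532/1103 = 0.482321 cm
M^2 = 0.482321^2 = 0.232634 cm^2
t_s = 3.63 * 0.232634 = 0.8445 s


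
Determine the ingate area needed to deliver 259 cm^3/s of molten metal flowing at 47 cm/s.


Formula: A_ingate = Q / v  (continuity equation)
A = 259 cm^3/s / 47 cm/s = 5.5106 cm^2


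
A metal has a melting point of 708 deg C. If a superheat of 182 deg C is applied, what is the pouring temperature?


Formula: T_pour = T_melt + Superheat
T_pour = 708 + 182 = 890 deg C

Final answer: 890 deg C


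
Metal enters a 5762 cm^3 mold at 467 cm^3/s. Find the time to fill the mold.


Formula: t_fill = V_mold / Q_flow
t = 5762 cm^3 / 467 cm^3/s = 12.3383 s

Final answer: 12.3383 s


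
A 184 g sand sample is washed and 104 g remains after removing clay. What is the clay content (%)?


Formula: Clay% = (W_total - W_washed) / W_total * 100
Clay mass = 184 - 104 = 80 g
Clay% = 80 / 184 * 100 = 43.4783%

Final answer: 43.4783%


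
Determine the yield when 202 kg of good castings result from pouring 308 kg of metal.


Formula: Casting Yield = (W_good / W_total) * 100
Yield = (202 kg / 308 kg) * 100 = 65.5844%

Answer: 65.5844%


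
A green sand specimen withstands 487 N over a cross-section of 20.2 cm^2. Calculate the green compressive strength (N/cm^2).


Formula: Compressive Strength = Force / Area
Strength = 487 N / 20.2 cm^2 = 24.1089 N/cm^2


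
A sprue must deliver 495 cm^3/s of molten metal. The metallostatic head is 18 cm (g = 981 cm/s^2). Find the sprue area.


Formula: v = sqrt(2*g*h), A = Q/v
Velocity: v = sqrt(2 * 981 * 18) = sqrt(35316) = 187.9255 cm/s
Sprue area: A = Q / v = 495 / 187.9255 = 2.6340 cm^2

Final answer: 2.6340 cm^2


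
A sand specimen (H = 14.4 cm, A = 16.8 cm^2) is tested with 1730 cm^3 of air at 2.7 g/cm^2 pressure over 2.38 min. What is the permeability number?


Formula: Permeability Number P = (V * H) / (p * A * t)
Numerator: V * H = 1730 * 14.4 = 24912.0
Denominator: p * A * t = 2.7 * 16.8 * 2.38 = 107.9568
P = 24912.0 / 107.9568 = 230.7590


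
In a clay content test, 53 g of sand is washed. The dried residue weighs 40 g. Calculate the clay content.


Formula: Clay% = (W_total - W_washed) / W_total * 100
Clay mass = 53 - 40 = 13 g
Clay% = 13 / 53 * 100 = 24.5283%

24.5283%


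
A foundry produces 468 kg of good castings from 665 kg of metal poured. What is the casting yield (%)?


Formula: Casting Yield = (W_good / W_total) * 100
Yield = (468 kg / 665 kg) * 100 = 70.3759%

Answer: 70.3759%


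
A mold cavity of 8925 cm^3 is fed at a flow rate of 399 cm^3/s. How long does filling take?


Formula: t_fill = V_mold / Q_flow
t = 8925 cm^3 / 399 cm^3/s = 22.3684 s

Answer: 22.3684 s


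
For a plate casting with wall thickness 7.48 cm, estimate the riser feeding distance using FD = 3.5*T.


Formula: FD = 3.5 * T  (riser feeding-distance rule)
FD = 3.5 * 7.48 cm = 26.1800 cm

Final answer: 26.1800 cm


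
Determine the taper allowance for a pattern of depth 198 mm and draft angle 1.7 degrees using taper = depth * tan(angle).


Formula: taper = depth * tan(draft_angle)
tan(1.7 deg) = 0.0296793
taper = 198 mm * 0.0296793 = 5.8765 mm

5.8765 mm


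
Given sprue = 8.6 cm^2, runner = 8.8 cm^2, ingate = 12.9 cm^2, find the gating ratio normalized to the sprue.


Sprue:Runner:Ingate = 1 : 8.8/8.6 : 12.9/8.6 = 1:1.02:1.50

Final answer: 1:1.02:1.50


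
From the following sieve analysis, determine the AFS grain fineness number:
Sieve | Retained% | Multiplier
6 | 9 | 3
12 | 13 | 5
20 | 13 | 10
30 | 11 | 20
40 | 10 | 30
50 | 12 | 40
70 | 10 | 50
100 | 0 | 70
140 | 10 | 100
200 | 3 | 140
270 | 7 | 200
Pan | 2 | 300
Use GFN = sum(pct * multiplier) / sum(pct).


Formula: GFN = sum(pct * multiplier) / sum(pct)
sum(pct * multiplier) = 5142
sum(pct) = 100
GFN = 5142 / 100 = 51.42


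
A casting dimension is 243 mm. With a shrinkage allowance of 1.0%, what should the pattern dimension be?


Formula: L_pattern = L_casting * (1 + shrinkage_rate/100)
Shrinkage factor = 1 + 1.0/100 = 1.01
L_pattern = 243 mm * 1.01 = 245.4300 mm

245.4300 mm


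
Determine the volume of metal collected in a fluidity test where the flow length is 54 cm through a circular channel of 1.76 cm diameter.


Formula: V = pi * (d/2)^2 * L  (cylinder volume)
Radius = 1.76/2 = 0.88 cm
V = pi * 0.88^2 * 54 = 131.3739 cm^3

Final answer: 131.3739 cm^3


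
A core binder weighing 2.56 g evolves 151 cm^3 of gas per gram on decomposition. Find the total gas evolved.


Formula: V_gas = W_binder * gas_evolution_rate
V = 2.56 g * 151 cm^3/g = 386.5600 cm^3


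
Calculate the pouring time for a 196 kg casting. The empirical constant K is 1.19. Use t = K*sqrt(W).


Formula: t = K * sqrt(W)
sqrt(W) = sqrt(196) = 14.00000
t = 1.19 * 14.00000 = 16.6600 s

Answer: 16.6600 s


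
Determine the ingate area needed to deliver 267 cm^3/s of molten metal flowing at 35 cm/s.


Formula: A_ingate = Q / v  (continuity equation)
A = 267 cm^3/s / 35 cm/s = 7.6286 cm^2

7.6286 cm^2


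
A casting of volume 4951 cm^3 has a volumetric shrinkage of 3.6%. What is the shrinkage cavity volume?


Formula: V_shrink = V_casting * shrinkage_pct / 100
V_shrink = 4951 cm^3 * 3.6 / 100 = 178.2360 cm^3

Final answer: 178.2360 cm^3


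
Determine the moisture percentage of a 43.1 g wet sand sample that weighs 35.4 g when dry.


Formula: MC = (W_wet - W_dry) / W_wet * 100
Water mass = 43.1 - 35.4 = 7.7 g
MC = 7.7 / 43.1 * 100 = 17.8654%

Final answer: 17.8654%


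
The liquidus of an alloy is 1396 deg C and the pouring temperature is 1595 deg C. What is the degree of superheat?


Formula: Superheat = T_pour - T_melt
Superheat = 1595 - 1396 = 199 deg C

199 deg C


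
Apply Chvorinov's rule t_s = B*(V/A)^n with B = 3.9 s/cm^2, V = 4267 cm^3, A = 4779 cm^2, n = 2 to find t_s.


Formula: t_s = B * (V/A)^n  (Chvorinov's rule, n=2)
Modulus M = V/A = 4267/4779 = 0.892865 cm
M^2 = 0.892865^2 = 0.797208 cm^2
t_s = 3.9 * 0.797208 = 3.1091 s

3.1091 s


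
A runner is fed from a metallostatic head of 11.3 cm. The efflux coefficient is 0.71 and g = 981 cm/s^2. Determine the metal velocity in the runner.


Formula: v = Cd * sqrt(2 * g * h)  (Torricelli with discharge coefficient)
2*g*h = 2 * 981 * 11.3 = 22170.6 cm^2/s^2
sqrt(22170.6) = 148.89795 cm/s
v = 0.71 * 148.89795 = 105.7175 cm/s


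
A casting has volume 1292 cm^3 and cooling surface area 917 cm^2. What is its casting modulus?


Formula: Casting Modulus M = V / A
M = 1292 cm^3 / 917 cm^2 = 1.4089 cm

Answer: 1.4089 cm


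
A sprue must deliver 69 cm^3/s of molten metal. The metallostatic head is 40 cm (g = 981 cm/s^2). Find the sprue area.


Formula: v = sqrt(2*g*h), A = Q/v
Velocity: v = sqrt(2 * 981 * 40) = sqrt(78480) = 280.1428 cm/s
Sprue area: A = Q / v = 69 / 280.1428 = 0.2463 cm^2

Answer: 0.2463 cm^2


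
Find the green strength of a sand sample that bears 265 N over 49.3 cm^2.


Formula: Compressive Strength = Force / Area
Strength = 265 N / 49.3 cm^2 = 5.3753 N/cm^2

Answer: 5.3753 N/cm^2


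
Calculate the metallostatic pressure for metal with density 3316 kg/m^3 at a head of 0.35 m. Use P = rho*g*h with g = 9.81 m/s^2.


Formula: P = rho * g * h
rho * g = 3316 * 9.81 = 32529.96 N/m^3
P = 32529.96 * 0.35 = 11385.4860 Pa

Final answer: 11385.4860 Pa


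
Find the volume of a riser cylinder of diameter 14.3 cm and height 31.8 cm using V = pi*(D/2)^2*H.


Formula: V = pi * (D/2)^2 * H  (cylinder volume)
Radius = D/2 = 14.3/2 = 7.15 cm
V = pi * 7.15^2 * 31.8 = 5107.2730 cm^3

5107.2730 cm^3


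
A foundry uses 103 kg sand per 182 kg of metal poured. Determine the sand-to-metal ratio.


Formula: Sand-to-Metal Ratio = W_sand / W_metal
Ratio = 103 kg / 182 kg = 0.5659

Answer: 0.5659


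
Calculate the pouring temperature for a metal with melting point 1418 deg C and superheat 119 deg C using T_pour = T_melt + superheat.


Formula: T_pour = T_melt + Superheat
T_pour = 1418 + 119 = 1537 deg C

1537 deg C


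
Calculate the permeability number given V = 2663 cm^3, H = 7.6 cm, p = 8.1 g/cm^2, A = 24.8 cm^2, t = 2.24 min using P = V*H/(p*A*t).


Formula: Permeability Number P = (V * H) / (p * A * t)
Numerator: V * H = 2663 * 7.6 = 20238.8
Denominator: p * A * t = 8.1 * 24.8 * 2.24 = 449.9712
P = 20238.8 / 449.9712 = 44.9780

44.9780


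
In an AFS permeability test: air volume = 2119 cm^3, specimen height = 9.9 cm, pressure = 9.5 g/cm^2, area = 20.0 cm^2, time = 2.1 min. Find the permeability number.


Formula: Permeability Number P = (V * H) / (p * A * t)
Numerator: V * H = 2119 * 9.9 = 20978.1
Denominator: p * A * t = 9.5 * 20.0 * 2.1 = 399.0
P = 20978.1 / 399.0 = 52.5767

Final answer: 52.5767


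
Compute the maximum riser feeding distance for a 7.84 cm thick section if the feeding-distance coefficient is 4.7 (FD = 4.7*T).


Formula: FD = 4.7 * T  (riser feeding-distance rule)
FD = 4.7 * 7.84 cm = 36.8480 cm


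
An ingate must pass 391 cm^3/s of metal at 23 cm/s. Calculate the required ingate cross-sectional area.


Formula: A_ingate = Q / v  (continuity equation)
A = 391 cm^3/s / 23 cm/s = 17.0000 cm^2

Answer: 17.0000 cm^2


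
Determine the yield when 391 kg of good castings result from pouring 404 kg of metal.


Formula: Casting Yield = (W_good / W_total) * 100
Yield = (391 kg / 404 kg) * 100 = 96.7822%

Final answer: 96.7822%


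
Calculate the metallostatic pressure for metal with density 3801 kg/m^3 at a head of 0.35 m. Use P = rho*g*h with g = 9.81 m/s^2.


Formula: P = rho * g * h
rho * g = 3801 * 9.81 = 37287.81 N/m^3
P = 37287.81 * 0.35 = 13050.7335 Pa

Final answer: 13050.7335 Pa


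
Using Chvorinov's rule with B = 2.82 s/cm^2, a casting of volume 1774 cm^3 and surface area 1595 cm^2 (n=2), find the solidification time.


Formula: t_s = B * (V/A)^n  (Chvorinov's rule, n=2)
Modulus M = V/A = 1774/1595 = 1.112226 cm
M^2 = 1.112226^2 = 1.237047 cm^2
t_s = 2.82 * 1.237047 = 3.4885 s

3.4885 s


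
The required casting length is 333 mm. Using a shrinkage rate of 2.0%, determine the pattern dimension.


Formula: L_pattern = L_casting * (1 + shrinkage_rate/100)
Shrinkage factor = 1 + 2.0/100 = 1.02
L_pattern = 333 mm * 1.02 = 339.6600 mm

Answer: 339.6600 mm


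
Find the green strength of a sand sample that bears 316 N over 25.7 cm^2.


Formula: Compressive Strength = Force / Area
Strength = 316 N / 25.7 cm^2 = 12.2957 N/cm^2


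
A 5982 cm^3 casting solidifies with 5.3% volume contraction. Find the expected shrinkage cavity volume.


Formula: V_shrink = V_casting * shrinkage_pct / 100
V_shrink = 5982 cm^3 * 5.3 / 100 = 317.0460 cm^3


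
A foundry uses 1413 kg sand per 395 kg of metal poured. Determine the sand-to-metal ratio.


Formula: Sand-to-Metal Ratio = W_sand / W_metal
Ratio = 1413 kg / 395 kg = 3.5772


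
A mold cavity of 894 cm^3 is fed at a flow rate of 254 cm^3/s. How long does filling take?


Formula: t_fill = V_mold / Q_flow
t = 894 cm^3 / 254 cm^3/s = 3.5197 s

Final answer: 3.5197 s


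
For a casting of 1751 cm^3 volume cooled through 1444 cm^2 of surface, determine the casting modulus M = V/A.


Formula: Casting Modulus M = V / A
M = 1751 cm^3 / 1444 cm^2 = 1.2126 cm

Final answer: 1.2126 cm


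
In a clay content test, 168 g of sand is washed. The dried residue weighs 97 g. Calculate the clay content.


Formula: Clay% = (W_total - W_washed) / W_total * 100
Clay mass = 168 - 97 = 71 g
Clay% = 71 / 168 * 100 = 42.2619%


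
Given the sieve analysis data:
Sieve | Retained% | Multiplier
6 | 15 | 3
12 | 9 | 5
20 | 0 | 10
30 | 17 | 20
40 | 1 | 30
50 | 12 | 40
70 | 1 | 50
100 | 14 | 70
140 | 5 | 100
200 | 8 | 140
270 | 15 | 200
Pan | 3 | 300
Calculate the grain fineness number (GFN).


Formula: GFN = sum(pct * multiplier) / sum(pct)
sum(pct * multiplier) = 7490
sum(pct) = 100
GFN = 7490 / 100 = 74.90

74.90


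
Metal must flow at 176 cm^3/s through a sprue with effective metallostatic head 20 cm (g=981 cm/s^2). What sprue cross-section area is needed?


Formula: v = sqrt(2*g*h), A = Q/v
Velocity: v = sqrt(2 * 981 * 20) = sqrt(39240) = 198.0909 cm/s
Sprue area: A = Q / v = 176 / 198.0909 = 0.8885 cm^2

0.8885 cm^2


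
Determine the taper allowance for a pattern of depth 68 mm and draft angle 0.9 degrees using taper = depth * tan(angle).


Formula: taper = depth * tan(draft_angle)
tan(0.9 deg) = 0.0157093
taper = 68 mm * 0.0157093 = 1.0682 mm


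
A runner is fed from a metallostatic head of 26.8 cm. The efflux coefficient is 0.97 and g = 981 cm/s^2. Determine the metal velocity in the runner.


Formula: v = Cd * sqrt(2 * g * h)  (Torricelli with discharge coefficient)
2*g*h = 2 * 981 * 26.8 = 52581.6 cm^2/s^2
sqrt(52581.6) = 229.30678 cm/s
v = 0.97 * 229.30678 = 222.4276 cm/s

222.4276 cm/s


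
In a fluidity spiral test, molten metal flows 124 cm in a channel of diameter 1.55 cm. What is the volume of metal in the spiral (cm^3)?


Formula: V = pi * (d/2)^2 * L  (cylinder volume)
Radius = 1.55/2 = 0.775 cm
V = pi * 0.775^2 * 124 = 233.9780 cm^3

Final answer: 233.9780 cm^3


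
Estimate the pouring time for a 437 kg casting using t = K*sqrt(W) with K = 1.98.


Formula: t = K * sqrt(W)
sqrt(W) = sqrt(437) = 20.90454
t = 1.98 * 20.90454 = 41.3910 s

41.3910 s


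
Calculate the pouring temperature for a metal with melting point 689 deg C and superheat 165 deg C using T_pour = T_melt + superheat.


Formula: T_pour = T_melt + Superheat
T_pour = 689 + 165 = 854 deg C

854 deg C


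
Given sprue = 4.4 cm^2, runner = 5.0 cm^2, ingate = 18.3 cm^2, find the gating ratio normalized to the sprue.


Sprue:Runner:Ingate = 1 : 5.0/4.4 : 18.3/4.4 = 1:1.14:4.16


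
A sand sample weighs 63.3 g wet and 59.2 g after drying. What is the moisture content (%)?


Formula: MC = (W_wet - W_dry) / W_wet * 100
Water mass = 63.3 - 59.2 = 4.1 g
MC = 4.1 / 63.3 * 100 = 6.4771%


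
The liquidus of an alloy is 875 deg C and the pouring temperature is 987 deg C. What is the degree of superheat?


Formula: Superheat = T_pour - T_melt
Superheat = 987 - 875 = 112 deg C

Answer: 112 deg C


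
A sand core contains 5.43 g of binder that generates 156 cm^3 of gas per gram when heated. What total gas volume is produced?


Formula: V_gas = W_binder * gas_evolution_rate
V = 5.43 g * 156 cm^3/g = 847.0800 cm^3

Answer: 847.0800 cm^3


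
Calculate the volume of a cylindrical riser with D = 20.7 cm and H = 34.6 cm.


Formula: V = pi * (D/2)^2 * H  (cylinder volume)
Radius = D/2 = 20.7/2 = 10.35 cm
V = pi * 10.35^2 * 34.6 = 11644.1200 cm^3

Final answer: 11644.1200 cm^3


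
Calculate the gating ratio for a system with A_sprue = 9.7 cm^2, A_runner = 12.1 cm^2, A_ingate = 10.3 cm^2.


Sprue:Runner:Ingate = 1 : 12.1/9.7 : 10.3/9.7 = 1:1.25:1.06

Answer: 1:1.25:1.06


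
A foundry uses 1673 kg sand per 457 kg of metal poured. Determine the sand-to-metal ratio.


Formula: Sand-to-Metal Ratio = W_sand / W_metal
Ratio = 1673 kg / 457 kg = 3.6608

Final answer: 3.6608


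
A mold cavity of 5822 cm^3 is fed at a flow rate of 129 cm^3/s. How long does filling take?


Formula: t_fill = V_mold / Q_flow
t = 5822 cm^3 / 129 cm^3/s = 45.1318 s

45.1318 s


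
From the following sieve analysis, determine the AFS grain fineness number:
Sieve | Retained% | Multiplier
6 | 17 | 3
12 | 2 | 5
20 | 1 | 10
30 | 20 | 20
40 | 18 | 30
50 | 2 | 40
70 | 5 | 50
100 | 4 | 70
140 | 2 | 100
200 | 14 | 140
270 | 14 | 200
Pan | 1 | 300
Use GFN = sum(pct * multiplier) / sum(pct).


Formula: GFN = sum(pct * multiplier) / sum(pct)
sum(pct * multiplier) = 6881
sum(pct) = 100
GFN = 6881 / 100 = 68.81

68.81


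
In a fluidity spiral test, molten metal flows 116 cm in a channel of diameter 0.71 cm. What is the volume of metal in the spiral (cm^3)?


Formula: V = pi * (d/2)^2 * L  (cylinder volume)
Radius = 0.71/2 = 0.355 cm
V = pi * 0.355^2 * 116 = 45.9266 cm^3

Final answer: 45.9266 cm^3


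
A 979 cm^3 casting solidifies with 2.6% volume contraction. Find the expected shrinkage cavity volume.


Formula: V_shrink = V_casting * shrinkage_pct / 100
V_shrink = 979 cm^3 * 2.6 / 100 = 25.4540 cm^3

Final answer: 25.4540 cm^3


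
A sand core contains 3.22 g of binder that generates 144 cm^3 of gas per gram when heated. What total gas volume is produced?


Formula: V_gas = W_binder * gas_evolution_rate
V = 3.22 g * 144 cm^3/g = 463.6800 cm^3

Answer: 463.6800 cm^3


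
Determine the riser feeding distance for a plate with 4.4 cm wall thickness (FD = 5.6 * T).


Formula: FD = 5.6 * T  (riser feeding-distance rule)
FD = 5.6 * 4.4 cm = 24.6400 cm


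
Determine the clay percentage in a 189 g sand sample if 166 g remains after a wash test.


Formula: Clay% = (W_total - W_washed) / W_total * 100
Clay mass = 189 - 166 = 23 g
Clay% = 23 / 189 * 100 = 12.1693%

Final answer: 12.1693%


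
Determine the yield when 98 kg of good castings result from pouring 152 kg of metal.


Formula: Casting Yield = (W_good / W_total) * 100
Yield = (98 kg / 152 kg) * 100 = 64.4737%


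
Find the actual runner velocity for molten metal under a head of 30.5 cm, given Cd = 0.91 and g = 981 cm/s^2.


Formula: v = Cd * sqrt(2 * g * h)  (Torricelli with discharge coefficient)
2*g*h = 2 * 981 * 30.5 = 59841.0 cm^2/s^2
sqrt(59841.0) = 244.62420 cm/s
v = 0.91 * 244.62420 = 222.6080 cm/s

Final answer: 222.6080 cm/s


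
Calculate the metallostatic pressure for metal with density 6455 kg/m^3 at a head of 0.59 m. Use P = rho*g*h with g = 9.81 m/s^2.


Formula: P = rho * g * h
rho * g = 6455 * 9.81 = 63323.55 N/m^3
P = 63323.55 * 0.59 = 37360.8945 Pa

Answer: 37360.8945 Pa


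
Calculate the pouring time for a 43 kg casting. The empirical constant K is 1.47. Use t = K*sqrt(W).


Formula: t = K * sqrt(W)
sqrt(W) = sqrt(43) = 6.55744
t = 1.47 * 6.55744 = 9.6394 s

Answer: 9.6394 s


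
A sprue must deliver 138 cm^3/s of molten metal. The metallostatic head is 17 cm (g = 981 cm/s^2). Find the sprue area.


Formula: v = sqrt(2*g*h), A = Q/v
Velocity: v = sqrt(2 * 981 * 17) = sqrt(33354) = 182.6308 cm/s
Sprue area: A = Q / v = 138 / 182.6308 = 0.7556 cm^2

Answer: 0.7556 cm^2


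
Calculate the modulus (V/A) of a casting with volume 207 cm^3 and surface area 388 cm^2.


Formula: Casting Modulus M = V / A
M = 207 cm^3 / 388 cm^2 = 0.5335 cm


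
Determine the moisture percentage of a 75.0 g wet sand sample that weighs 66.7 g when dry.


Formula: MC = (W_wet - W_dry) / W_wet * 100
Water mass = 75.0 - 66.7 = 8.3 g
MC = 8.3 / 75.0 * 100 = 11.0667%

Final answer: 11.0667%


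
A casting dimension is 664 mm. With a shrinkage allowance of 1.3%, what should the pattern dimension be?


Formula: L_pattern = L_casting * (1 + shrinkage_rate/100)
Shrinkage factor = 1 + 1.3/100 = 1.013
L_pattern = 664 mm * 1.013 = 672.6320 mm

672.6320 mm


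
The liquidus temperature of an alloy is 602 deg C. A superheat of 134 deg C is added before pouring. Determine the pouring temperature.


Formula: T_pour = T_melt + Superheat
T_pour = 602 + 134 = 736 deg C

736 deg C


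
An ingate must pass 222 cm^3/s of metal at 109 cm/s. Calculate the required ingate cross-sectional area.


Formula: A_ingate = Q / v  (continuity equation)
A = 222 cm^3/s / 109 cm/s = 2.0367 cm^2


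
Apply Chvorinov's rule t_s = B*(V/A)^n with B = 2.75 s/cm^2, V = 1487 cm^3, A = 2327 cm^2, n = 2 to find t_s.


Formula: t_s = B * (V/A)^n  (Chvorinov's rule, n=2)
Modulus M = V/A = 1487/2327 = 0.639020 cm
M^2 = 0.639020^2 = 0.408347 cm^2
t_s = 2.75 * 0.408347 = 1.1230 s

Final answer: 1.1230 s


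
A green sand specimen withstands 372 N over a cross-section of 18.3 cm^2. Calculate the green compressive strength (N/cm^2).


Formula: Compressive Strength = Force / Area
Strength = 372 N / 18.3 cm^2 = 20.3279 N/cm^2

Final answer: 20.3279 N/cm^2


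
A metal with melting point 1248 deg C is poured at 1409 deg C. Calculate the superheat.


Formula: Superheat = T_pour - T_melt
Superheat = 1409 - 1248 = 161 deg C


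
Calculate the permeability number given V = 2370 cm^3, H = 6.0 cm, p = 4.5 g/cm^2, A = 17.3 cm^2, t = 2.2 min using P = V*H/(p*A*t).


Formula: Permeability Number P = (V * H) / (p * A * t)
Numerator: V * H = 2370 * 6.0 = 14220.0
Denominator: p * A * t = 4.5 * 17.3 * 2.2 = 171.27
P = 14220.0 / 171.27 = 83.0268

Answer: 83.0268


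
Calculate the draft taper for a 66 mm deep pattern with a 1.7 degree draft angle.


Formula: taper = depth * tan(draft_angle)
tan(1.7 deg) = 0.0296793
taper = 66 mm * 0.0296793 = 1.9588 mm

1.9588 mm


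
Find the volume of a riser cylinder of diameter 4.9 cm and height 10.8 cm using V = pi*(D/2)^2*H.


Formula: V = pi * (D/2)^2 * H  (cylinder volume)
Radius = D/2 = 4.9/2 = 2.45 cm
V = pi * 2.45^2 * 10.8 = 203.6600 cm^3

Final answer: 203.6600 cm^3


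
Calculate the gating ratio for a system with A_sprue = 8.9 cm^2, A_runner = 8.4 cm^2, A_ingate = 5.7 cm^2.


Sprue:Runner:Ingate = 1 : 8.4/8.9 : 5.7/8.9 = 1:0.94:0.64


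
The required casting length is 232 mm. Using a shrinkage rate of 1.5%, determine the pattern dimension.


Formula: L_pattern = L_casting * (1 + shrinkage_rate/100)
Shrinkage factor = 1 + 1.5/100 = 1.015
L_pattern = 232 mm * 1.015 = 235.4800 mm


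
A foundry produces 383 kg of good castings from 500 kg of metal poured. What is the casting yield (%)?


Formula: Casting Yield = (W_good / W_total) * 100
Yield = (383 kg / 500 kg) * 100 = 76.6000%


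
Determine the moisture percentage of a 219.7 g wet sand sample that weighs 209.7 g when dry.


Formula: MC = (W_wet - W_dry) / W_wet * 100
Water mass = 219.7 - 209.7 = 10.0 g
MC = 10.0 / 219.7 * 100 = 4.5517%


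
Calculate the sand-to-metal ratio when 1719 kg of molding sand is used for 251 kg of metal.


Formula: Sand-to-Metal Ratio = W_sand / W_metal
Ratio = 1719 kg / 251 kg = 6.8486


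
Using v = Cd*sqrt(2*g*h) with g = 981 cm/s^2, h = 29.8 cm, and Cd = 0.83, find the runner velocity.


Formula: v = Cd * sqrt(2 * g * h)  (Torricelli with discharge coefficient)
2*g*h = 2 * 981 * 29.8 = 58467.6 cm^2/s^2
sqrt(58467.6) = 241.80074 cm/s
v = 0.83 * 241.80074 = 200.6946 cm/s

200.6946 cm/s


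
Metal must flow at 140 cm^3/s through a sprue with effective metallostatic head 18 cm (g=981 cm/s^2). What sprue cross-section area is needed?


Formula: v = sqrt(2*g*h), A = Q/v
Velocity: v = sqrt(2 * 981 * 18) = sqrt(35316) = 187.9255 cm/s
Sprue area: A = Q / v = 140 / 187.9255 = 0.7450 cm^2

Final answer: 0.7450 cm^2


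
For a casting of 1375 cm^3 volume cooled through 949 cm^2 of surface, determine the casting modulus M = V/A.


Formula: Casting Modulus M = V / A
M = 1375 cm^3 / 949 cm^2 = 1.4489 cm


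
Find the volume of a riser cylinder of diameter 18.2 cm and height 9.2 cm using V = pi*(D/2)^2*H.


Formula: V = pi * (D/2)^2 * H  (cylinder volume)
Radius = D/2 = 18.2/2 = 9.1 cm
V = pi * 9.1^2 * 9.2 = 2393.4286 cm^3

2393.4286 cm^3


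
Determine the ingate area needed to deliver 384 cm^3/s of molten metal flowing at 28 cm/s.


Formula: A_ingate = Q / v  (continuity equation)
A = 384 cm^3/s / 28 cm/s = 13.7143 cm^2

Answer: 13.7143 cm^2


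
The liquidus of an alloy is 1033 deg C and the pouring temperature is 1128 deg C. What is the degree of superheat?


Formula: Superheat = T_pour - T_melt
Superheat = 1128 - 1033 = 95 deg C

Final answer: 95 deg C


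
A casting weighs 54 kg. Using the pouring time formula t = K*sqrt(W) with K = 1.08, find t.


Formula: t = K * sqrt(W)
sqrt(W) = sqrt(54) = 7.34847
t = 1.08 * 7.34847 = 7.9363 s

7.9363 s
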